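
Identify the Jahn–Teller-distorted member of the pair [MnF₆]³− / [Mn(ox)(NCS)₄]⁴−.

[MnF₆]³−: Summing ligand charges against the −3 overall charge gives an oxidation state of +3 for manganese. Mn sits in group 7, so the d-electron count is 7 − 3 = 4. Fluoride is a weak-field ligand for a first-row metal, so the complex is high-spin. The t₂g³e_g¹ (high-spin) configuration has an unevenly filled e_g set; the Jahn–Teller theorem predicts a tetragonal distortion (typically axial elongation) to lift the degeneracy.
[Mn(ox)(NCS)₄]⁴−: Each oxalate is −2; each isothiocyanate is −1; balancing the −4 overall charge requires Mn(II). Manganese is a group-7 element; Mn(II) is therefore d⁵. Isothiocyanate and oxalate are weak-field ligands for a first-row metal, so the complex is high-spin. The d⁵ configuration leaves the e_g set evenly filled (or empty) — no strong Jahn–Teller driving force.

[MnF₆]³−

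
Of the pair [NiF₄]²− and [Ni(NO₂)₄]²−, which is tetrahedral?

[NiF₄]²−

For [NiF₄]²−: Summing ligand charges against the −2 overall charge gives an oxidation state of +2 for nickel. Ni sits in group 10, so the d-electron count is 10 − 2 = 8. Fluoride is a weak-field ligand. With weak-field ligands the CFSE gain from square planar is small, so a 3d d⁸ ion takes the sterically preferred tetrahedral geometry. → tetrahedral.
For [Ni(NO₂)₄]²−: Each nitro (N-bound nitrite) is −1; balancing the −2 overall charge requires Ni(II). Ni sits in group 10, so the d-electron count is 10 − 2 = 8. Nitro (N-bound nitrite) is a strong-field ligand (high in the spectrochemical series). A 3d d⁸ ion with strong-field ligands gains enough CFSE to favour square planar over tetrahedral. → square planar.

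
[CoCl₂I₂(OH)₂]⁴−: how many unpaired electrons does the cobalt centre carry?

3

Each chloride is −1; each iodide is −1; each hydroxide is −1; balancing the −4 overall charge requires Co(II).
Cobalt is a group-9 element; Co(II) is therefore d⁷.
The spin state decides the count: Chloride, hydroxide, and iodide are weak-field ligands for a first-row metal, so the complex is high-spin.
An octahedral high-spin d⁷ ion is t₂g⁵e_g², giving 3 unpaired electrons.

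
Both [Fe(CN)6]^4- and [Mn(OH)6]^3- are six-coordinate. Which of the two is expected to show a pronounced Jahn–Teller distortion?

[Fe(CN)6]^4-: Summing ligand charges against the −4 overall charge gives an oxidation state of +2 for iron. Group 8 minus oxidation state 2 gives a d⁶ configuration. Cyanide is a strong-field ligand (high in the spectrochemical series) for a first-row metal, so the complex is low-spin. The d⁶ configuration leaves the e_g set evenly filled (or empty) — no strong Jahn–Teller driving force.
[Mn(OH)6]^3-: Summing ligand charges against the −3 overall charge gives an oxidation state of +3 for manganese. Mn sits in group 7, so the d-electron count is 7 − 3 = 4. Hydroxide is a weak-field ligand for a first-row metal, so the complex is high-spin. The t₂g³e_g¹ (high-spin) configuration has an unevenly filled e_g set; the Jahn–Teller theorem predicts a tetragonal distortion (typically axial elongation) to lift the degeneracy.

[Mn(OH)6]^3-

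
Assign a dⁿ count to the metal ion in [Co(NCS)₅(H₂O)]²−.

Each isothiocyanate is −1; water is neutral; balancing the −2 overall charge requires Co(III).
Co sits in group 9, so the d-electron count is 9 − 3 = 6.

d6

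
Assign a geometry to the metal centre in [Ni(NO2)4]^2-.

Summing ligand charges against the −2 overall charge gives an oxidation state of +2 for nickel.
Ni sits in group 10, so the d-electron count is 10 − 2 = 8.
With 4 monodentate ligands the coordination number is 4.
Nitro (N-bound nitrite) is a strong-field ligand (high in the spectrochemical series).
A 3d d⁸ ion with strong-field ligands gains enough CFSE to favour square planar over tetrahedral.

square planar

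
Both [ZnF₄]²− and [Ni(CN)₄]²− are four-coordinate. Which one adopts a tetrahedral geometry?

[ZnF₄]²−

For [ZnF₄]²−: Ligand charges: each fluoride is −1. With an overall charge of −2 the zinc centre must be in the +2 oxidation state. Zinc is a group-12 element; Zn(II) is therefore d¹⁰. A d¹⁰ ion has no crystal-field stabilisation preference between square planar and tetrahedral, so four ligands adopt the sterically favoured tetrahedral geometry. → tetrahedral.
For [Ni(CN)₄]²−: Summing ligand charges against the −2 overall charge gives an oxidation state of +2 for nickel. Nickel is a group-10 element; Ni(II) is therefore d⁸. Cyanide is a strong-field ligand (high in the spectrochemical series). A 3d d⁸ ion with strong-field ligands gains enough CFSE to favour square planar over tetrahedral. → square planar.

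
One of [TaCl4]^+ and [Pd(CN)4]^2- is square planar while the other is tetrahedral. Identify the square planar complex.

[Pd(CN)4]^2-

For [TaCl4]^+: Ligand charges: each chloride is −1. With an overall charge of +1 the tantalum centre must be in the +5 oxidation state. Ta sits in group 5, so the d-electron count is 5 − 5 = 0. A d⁰ ion has no crystal-field stabilisation preference between square planar and tetrahedral, so four ligands adopt the sterically favoured tetrahedral geometry. → tetrahedral.
For [Pd(CN)4]^2-: Ligand charges: each cyanide is −1. With an overall charge of −2 the palladium centre must be in the +2 oxidation state. Pd sits in group 10, so the d-electron count is 10 − 2 = 8. A 4d d⁸ ion has a large crystal-field splitting; square planar leaves the high-energy d_{x²−y²} orbital empty and maximises CFSE. → square planar.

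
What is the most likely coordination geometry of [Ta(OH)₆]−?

Ligand charges: each hydroxide is −1. With an overall charge of −1 the tantalum centre must be in the +5 oxidation state.
Tantalum is a group-5 element; Ta(V) is therefore d⁰.
With 6 monodentate ligands the coordination number is 6.
Six donors around a single metal centre give an octahedral coordination sphere.

octahedral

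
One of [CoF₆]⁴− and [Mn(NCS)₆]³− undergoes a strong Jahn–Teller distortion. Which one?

[CoF₆]⁴−: Summing ligand charges against the −4 overall charge gives an oxidation state of +2 for cobalt. Group 9 minus oxidation state 2 gives a d⁷ configuration. Fluoride is a weak-field ligand for a first-row metal, so the complex is high-spin. The d⁷ configuration leaves the e_g set evenly filled (or empty) — no strong Jahn–Teller driving force.
[Mn(NCS)₆]³−: Each isothiocyanate is −1; balancing the −3 overall charge requires Mn(III). Manganese is a group-7 element; Mn(III) is therefore d⁴. Isothiocyanate is a weak-field ligand for a first-row metal, so the complex is high-spin. The t₂g³e_g¹ (high-spin) configuration has an unevenly filled e_g set; the Jahn–Teller theorem predicts a tetragonal distortion (typically axial elongation) to lift the degeneracy.

[Mn(NCS)₆]³−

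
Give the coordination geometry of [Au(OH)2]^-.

linear

Each hydroxide is −1; balancing the −1 overall charge requires Au(I).
Group 11 minus oxidation state 1 gives a d¹⁰ configuration.
With 2 monodentate ligands the coordination number is 2.
A d¹⁰ ion with only two ligands adopts a linear arrangement (sp hybridisation; no CFSE preference).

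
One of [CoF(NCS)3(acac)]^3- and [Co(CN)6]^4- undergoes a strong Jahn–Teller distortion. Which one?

[CoF(NCS)3(acac)]^3-: Ligand charges: each fluoride is −1; each isothiocyanate is −1; each acetylacetonate is −1. With an overall charge of −3 the cobalt centre must be in the +2 oxidation state. Cobalt is a group-9 element; Co(II) is therefore d⁷. Acetylacetonate, fluoride, and isothiocyanate are weak-field ligands for a first-row metal, so the complex is high-spin. The d⁷ configuration leaves the e_g set evenly filled (or empty) — no strong Jahn–Teller driving force.
[Co(CN)6]^4-: Summing ligand charges against the −4 overall charge gives an oxidation state of +2 for cobalt. Cobalt is a group-9 element; Co(II) is therefore d⁷. Cyanide is a strong-field ligand (high in the spectrochemical series) for a first-row metal, so the complex is low-spin. The t₂g⁶e_g¹ (low-spin) configuration has an unevenly filled e_g set; the Jahn–Teller theorem predicts a tetragonal distortion (typically axial elongation) to lift the degeneracy.

[Co(CN)6]^4-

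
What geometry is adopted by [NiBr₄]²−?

Each bromide is −1; balancing the −2 overall charge requires Ni(II).
Nickel is a group-10 element; Ni(II) is therefore d⁸.
Coordination number: 4.
Bromide is a weak-field ligand.
With weak-field ligands the CFSE gain from square planar is small, so a 3d d⁸ ion takes the sterically preferred tetrahedral geometry.

tetrahedral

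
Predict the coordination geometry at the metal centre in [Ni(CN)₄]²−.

Ligand charges: each cyanide is −1. With an overall charge of −2 the nickel centre must be in the +2 oxidation state.
Nickel is a group-10 element; Ni(II) is therefore d⁸.
Coordination number: 4.
Cyanide is a strong-field ligand (high in the spectrochemical series).
A 3d d⁸ ion with strong-field ligands gains enough CFSE to favour square planar over tetrahedral.

square planar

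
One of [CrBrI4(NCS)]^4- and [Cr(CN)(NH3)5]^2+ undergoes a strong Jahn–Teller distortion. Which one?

[CrBrI4(NCS)]^4-

[CrBrI4(NCS)]^4-: Ligand charges: each bromide is −1; each iodide is −1; each isothiocyanate is −1. With an overall charge of −4 the chromium centre must be in the +2 oxidation state. Group 6 minus oxidation state 2 gives a d⁴ configuration. Bromide, iodide, and isothiocyanate are weak-field ligands for a first-row metal, so the complex is high-spin. The t₂g³e_g¹ (high-spin) configuration has an unevenly filled e_g set; the Jahn–Teller theorem predicts a tetragonal distortion (typically axial elongation) to lift the degeneracy.
[Cr(CN)(NH3)5]^2+: Summing ligand charges against the +2 overall charge gives an oxidation state of +3 for chromium. Cr sits in group 6, so the d-electron count is 6 − 3 = 3. The d³ configuration leaves the e_g set evenly filled (or empty) — no strong Jahn–Teller driving force.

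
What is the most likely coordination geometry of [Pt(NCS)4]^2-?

Ligand charges: each isothiocyanate is −1. With an overall charge of −2 the platinum centre must be in the +2 oxidation state.
Pt sits in group 10, so the d-electron count is 10 − 2 = 8.
With 4 monodentate ligands the coordination number is 4.
A 5d d⁸ ion has a large crystal-field splitting; square planar leaves the high-energy d_{x²−y²} orbital empty and maximises CFSE.

square planar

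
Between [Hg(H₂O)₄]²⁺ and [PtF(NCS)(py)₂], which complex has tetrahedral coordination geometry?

[Hg(H₂O)₄]²⁺

For [Hg(H₂O)₄]²⁺: Water is neutral; balancing the +2 overall charge requires Hg(II). Hg sits in group 12, so the d-electron count is 12 − 2 = 10. A d¹⁰ ion has no crystal-field stabilisation preference between square planar and tetrahedral, so four ligands adopt the sterically favoured tetrahedral geometry. → tetrahedral.
For [PtF(NCS)(py)₂]: Summing ligand charges against the 0 overall charge gives an oxidation state of +2 for platinum. Platinum is a group-10 element; Pt(II) is therefore d⁸. A 5d d⁸ ion has a large crystal-field splitting; square planar leaves the high-energy d_{x²−y²} orbital empty and maximises CFSE. → square planar.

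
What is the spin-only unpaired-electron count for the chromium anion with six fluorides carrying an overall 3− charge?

Ligand charges: each fluoride is −1. With an overall charge of −3 the chromium centre must be in the +3 oxidation state.
Chromium is a group-6 element; Cr(III) is therefore d³.
In an octahedral field the d³ configuration is t₂g³e_g⁰ (only one arrangement possible), giving 3 unpaired electrons.

3 unpaired electrons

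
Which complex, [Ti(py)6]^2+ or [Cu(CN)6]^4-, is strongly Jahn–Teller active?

[Cu(CN)6]^4-

[Ti(py)6]^2+: Ligand charges: pyridine is neutral. With an overall charge of +2 the titanium centre must be in the +2 oxidation state. Titanium is a group-4 element; Ti(II) is therefore d². The d² configuration leaves the e_g set evenly filled (or empty) — no strong Jahn–Teller driving force.
[Cu(CN)6]^4-: Each cyanide is −1; balancing the −4 overall charge requires Cu(II). Copper is a group-11 element; Cu(II) is therefore d⁹. The t₂g⁶e_g³ configuration has an unevenly filled e_g set; the Jahn–Teller theorem predicts a tetragonal distortion (typically axial elongation) to lift the degeneracy.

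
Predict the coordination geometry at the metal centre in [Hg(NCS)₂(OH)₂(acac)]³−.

octahedral

Summing ligand charges against the −3 overall charge gives an oxidation state of +2 for mercury.
Group 12 minus oxidation state 2 gives a d¹⁰ configuration.
Counting donor atoms: 2×isothiocyanate (monodentate) → 2 donors; 2×hydroxide (monodentate) → 2 donors; 1×acetylacetonate (bidentate) → 2 donors. Coordination number = 6.
Six donors around a single metal centre give an octahedral coordination sphere.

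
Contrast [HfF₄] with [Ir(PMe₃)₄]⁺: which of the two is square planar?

[Ir(PMe₃)₄]⁺

For [HfF₄]: Each fluoride is −1; balancing the 0 overall charge requires Hf(IV). Hf sits in group 4, so the d-electron count is 4 − 4 = 0. A d⁰ ion has no crystal-field stabilisation preference between square planar and tetrahedral, so four ligands adopt the sterically favoured tetrahedral geometry. → tetrahedral.
For [Ir(PMe₃)₄]⁺: Ligand charges: trimethylphosphine is neutral. With an overall charge of +1 the iridium centre must be in the +1 oxidation state. Group 9 minus oxidation state 1 gives a d⁸ configuration. A 5d d⁸ ion has a large crystal-field splitting; square planar leaves the high-energy d_{x²−y²} orbital empty and maximises CFSE. → square planar.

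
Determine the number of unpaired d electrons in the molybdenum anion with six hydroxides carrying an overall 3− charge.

3 unpaired electrons

Each hydroxide is −1; balancing the −3 overall charge requires Mo(III).
Molybdenum is a group-6 element; Mo(III) is therefore d³.
In an octahedral field the d³ configuration is t₂g³e_g⁰ (only one arrangement possible), giving 3 unpaired electrons.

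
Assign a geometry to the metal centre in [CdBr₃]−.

trigonal planar

Summing ligand charges against the −1 overall charge gives an oxidation state of +2 for cadmium.
Cd sits in group 12, so the d-electron count is 12 − 2 = 10.
Coordination number: 3.
Three ligands around a d¹⁰ centre minimise repulsion in a trigonal-planar arrangement.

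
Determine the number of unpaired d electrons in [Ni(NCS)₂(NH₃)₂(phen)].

Ligand charges: each isothiocyanate is −1; ammonia is neutral; 1,10-phenanthroline is neutral. With an overall charge of 0 the nickel centre must be in the +2 oxidation state.
Group 10 minus oxidation state 2 gives a d⁸ configuration.
Counting donor atoms: 2×isothiocyanate (monodentate) → 2 donors; 2×ammonia (monodentate) → 2 donors; 1×1,10-phenanthroline (bidentate) → 2 donors. Coordination number = 6.
In an octahedral field the d⁸ configuration is t₂g⁶e_g² (only one arrangement possible), giving 2 unpaired electrons.

2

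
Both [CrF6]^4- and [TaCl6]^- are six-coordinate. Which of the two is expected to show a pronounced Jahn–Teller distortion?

[CrF6]^4-: Each fluoride is −1; balancing the −4 overall charge requires Cr(II). Cr sits in group 6, so the d-electron count is 6 − 2 = 4. Fluoride is a weak-field ligand for a first-row metal, so the complex is high-spin. The t₂g³e_g¹ (high-spin) configuration has an unevenly filled e_g set; the Jahn–Teller theorem predicts a tetragonal distortion (typically axial elongation) to lift the degeneracy.
[TaCl6]^-: Summing ligand charges against the −1 overall charge gives an oxidation state of +5 for tantalum. Group 5 minus oxidation state 5 gives a d⁰ configuration. The d⁰ configuration leaves the e_g set evenly filled (or empty) — no strong Jahn–Teller driving force.

[CrF6]^4-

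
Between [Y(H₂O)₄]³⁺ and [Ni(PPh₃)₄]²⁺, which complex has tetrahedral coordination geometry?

[Y(H₂O)₄]³⁺

For [Y(H₂O)₄]³⁺: Water is neutral; balancing the +3 overall charge requires Y(III). Group 3 minus oxidation state 3 gives a d⁰ configuration. A d⁰ ion has no crystal-field stabilisation preference between square planar and tetrahedral, so four ligands adopt the sterically favoured tetrahedral geometry. → tetrahedral.
For [Ni(PPh₃)₄]²⁺: Ligand charges: triphenylphosphine is neutral. With an overall charge of +2 the nickel centre must be in the +2 oxidation state. Nickel is a group-10 element; Ni(II) is therefore d⁸. Triphenylphosphine is a strong-field ligand (high in the spectrochemical series). A 3d d⁸ ion with strong-field ligands gains enough CFSE to favour square planar over tetrahedral. → square planar.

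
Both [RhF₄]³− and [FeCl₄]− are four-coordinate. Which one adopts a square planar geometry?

For [RhF₄]³−: Each fluoride is −1; balancing the −3 overall charge requires Rh(I). Group 9 minus oxidation state 1 gives a d⁸ configuration. A 4d d⁸ ion has a large crystal-field splitting; square planar leaves the high-energy d_{x²−y²} orbital empty and maximises CFSE. → square planar.
For [FeCl₄]−: Each chloride is −1; balancing the −1 overall charge requires Fe(III). Group 8 minus oxidation state 3 gives a d⁵ configuration. A high-spin d⁵ ion has zero CFSE in either geometry, so four ligands adopt the sterically favoured tetrahedral geometry. → tetrahedral.

[RhF₄]³−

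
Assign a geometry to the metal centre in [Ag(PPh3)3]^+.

Triphenylphosphine is neutral; balancing the +1 overall charge requires Ag(I).
Silver is a group-11 element; Ag(I) is therefore d¹⁰.
With 3 monodentate ligands the coordination number is 3.
Three ligands around a d¹⁰ centre minimise repulsion in a trigonal-planar arrangement.

trigonal planar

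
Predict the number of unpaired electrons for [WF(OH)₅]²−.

2

Summing ligand charges against the −2 overall charge gives an oxidation state of +4 for tungsten.
W sits in group 6, so the d-electron count is 6 − 4 = 2.
In an octahedral field the d² configuration is t₂g²e_g⁰ (only one arrangement possible), giving 2 unpaired electrons.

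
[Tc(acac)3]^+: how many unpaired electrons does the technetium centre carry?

3

Each acetylacetonate is −1; balancing the +1 overall charge requires Tc(IV).
Group 7 minus oxidation state 4 gives a d³ configuration.
Counting donor atoms: 3×acetylacetonate (bidentate) → 6 donors. Coordination number = 6.
In an octahedral field the d³ configuration is t₂g³e_g⁰ (only one arrangement possible), giving 3 unpaired electrons.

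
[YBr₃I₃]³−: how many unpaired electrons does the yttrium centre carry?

Ligand charges: each bromide is −1; each iodide is −1. With an overall charge of −3 the yttrium centre must be in the +3 oxidation state.
Group 3 minus oxidation state 3 gives a d⁰ configuration.
In an octahedral field the d⁰ configuration is t₂g⁰e_g⁰, giving 0 unpaired electrons.

0 unpaired electrons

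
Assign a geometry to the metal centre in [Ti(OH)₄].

Each hydroxide is −1; balancing the 0 overall charge requires Ti(IV).
Group 4 minus oxidation state 4 gives a d⁰ configuration.
With 4 monodentate ligands the coordination number is 4.
A d⁰ ion has no crystal-field stabilisation preference between square planar and tetrahedral, so four ligands adopt the sterically favoured tetrahedral geometry.

tetrahedral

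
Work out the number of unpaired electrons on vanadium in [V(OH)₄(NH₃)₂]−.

Each hydroxide is −1; ammonia is neutral; balancing the −1 overall charge requires V(III).
V sits in group 5, so the d-electron count is 5 − 3 = 2.
In an octahedral field the d² configuration is t₂g²e_g⁰ (only one arrangement possible), giving 2 unpaired electrons.

2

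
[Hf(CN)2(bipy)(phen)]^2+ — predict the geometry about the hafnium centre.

octahedral

Each cyanide is −1; 2,2′-bipyridine is neutral; 1,10-phenanthroline is neutral; balancing the +2 overall charge requires Hf(IV).
Group 4 minus oxidation state 4 gives a d⁰ configuration.
Counting donor atoms: 2×cyanide (monodentate) → 2 donors; 1×2,2′-bipyridine (bidentate) → 2 donors; 1×1,10-phenanthroline (bidentate) → 2 donors. Coordination number = 6.
Six donors around a single metal centre give an octahedral coordination sphere.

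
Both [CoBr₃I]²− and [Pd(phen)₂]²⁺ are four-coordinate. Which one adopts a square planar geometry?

[Pd(phen)₂]²⁺

For [CoBr₃I]²−: Ligand charges: each bromide is −1; each iodide is −1. With an overall charge of −2 the cobalt centre must be in the +2 oxidation state. Co sits in group 9, so the d-electron count is 9 − 2 = 7. For a high-spin 3d d⁷ ion with weak-field ligands the small Δₜ gives little square-planar CFSE advantage, so four ligands adopt the sterically favoured tetrahedral geometry. → tetrahedral.
For [Pd(phen)₂]²⁺: 1,10-phenanthroline is neutral; balancing the +2 overall charge requires Pd(II). Group 10 minus oxidation state 2 gives a d⁸ configuration. A 4d d⁸ ion has a large crystal-field splitting; square planar leaves the high-energy d_{x²−y²} orbital empty and maximises CFSE. → square planar.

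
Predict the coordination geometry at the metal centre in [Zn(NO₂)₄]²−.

tetrahedral

Each nitro (N-bound nitrite) is −1; balancing the −2 overall charge requires Zn(II).
Zinc is a group-12 element; Zn(II) is therefore d¹⁰.
Coordination number: 4.
A d¹⁰ ion has no crystal-field stabilisation preference between square planar and tetrahedral, so four ligands adopt the sterically favoured tetrahedral geometry.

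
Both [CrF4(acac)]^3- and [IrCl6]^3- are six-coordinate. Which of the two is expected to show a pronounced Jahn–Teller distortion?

[CrF4(acac)]^3-

[CrF4(acac)]^3-: Ligand charges: each fluoride is −1; each acetylacetonate is −1. With an overall charge of −3 the chromium centre must be in the +2 oxidation state. Group 6 minus oxidation state 2 gives a d⁴ configuration. Acetylacetonate and fluoride are weak-field ligands for a first-row metal, so the complex is high-spin. The t₂g³e_g¹ (high-spin) configuration has an unevenly filled e_g set; the Jahn–Teller theorem predicts a tetragonal distortion (typically axial elongation) to lift the degeneracy.
[IrCl6]^3-: Each chloride is −1; balancing the −3 overall charge requires Ir(III). Ir sits in group 9, so the d-electron count is 9 − 3 = 6. A 5d ion has a large Δₒ and is invariably low-spin. The d⁶ configuration leaves the e_g set evenly filled (or empty) — no strong Jahn–Teller driving force.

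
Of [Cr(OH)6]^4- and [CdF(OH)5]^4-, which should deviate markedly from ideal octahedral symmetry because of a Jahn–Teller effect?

[Cr(OH)6]^4-: Each hydroxide is −1; balancing the −4 overall charge requires Cr(II). Chromium is a group-6 element; Cr(II) is therefore d⁴. Hydroxide is a weak-field ligand for a first-row metal, so the complex is high-spin. The t₂g³e_g¹ (high-spin) configuration has an unevenly filled e_g set; the Jahn–Teller theorem predicts a tetragonal distortion (typically axial elongation) to lift the degeneracy.
[CdF(OH)5]^4-: Ligand charges: each fluoride is −1; each hydroxide is −1. With an overall charge of −4 the cadmium centre must be in the +2 oxidation state. Cadmium is a group-12 element; Cd(II) is therefore d¹⁰. The d¹⁰ configuration leaves the e_g set evenly filled (or empty) — no strong Jahn–Teller driving force.

[Cr(OH)6]^4-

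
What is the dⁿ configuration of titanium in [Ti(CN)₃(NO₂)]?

d0

Summing ligand charges against the 0 overall charge gives an oxidation state of +4 for titanium.
Ti sits in group 4, so the d-electron count is 4 − 4 = 0.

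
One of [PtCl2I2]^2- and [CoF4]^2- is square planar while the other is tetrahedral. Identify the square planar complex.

[PtCl2I2]^2-

For [PtCl2I2]^2-: Summing ligand charges against the −2 overall charge gives an oxidation state of +2 for platinum. Platinum is a group-10 element; Pt(II) is therefore d⁸. A 5d d⁸ ion has a large crystal-field splitting; square planar leaves the high-energy d_{x²−y²} orbital empty and maximises CFSE. → square planar.
For [CoF4]^2-: Each fluoride is −1; balancing the −2 overall charge requires Co(II). Group 9 minus oxidation state 2 gives a d⁷ configuration. For a high-spin 3d d⁷ ion with weak-field ligands the small Δₜ gives little square-planar CFSE advantage, so four ligands adopt the sterically favoured tetrahedral geometry. → tetrahedral.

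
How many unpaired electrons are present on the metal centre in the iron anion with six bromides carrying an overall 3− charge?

Ligand charges: each bromide is −1. With an overall charge of −3 the iron centre must be in the +3 oxidation state.
Iron is a group-8 element; Fe(III) is therefore d⁵.
The spin state decides the count: Bromide is a weak-field ligand for a first-row metal, so the complex is high-spin.
An octahedral high-spin d⁵ ion is t₂g³e_g², giving 5 unpaired electrons.

5 unpaired electrons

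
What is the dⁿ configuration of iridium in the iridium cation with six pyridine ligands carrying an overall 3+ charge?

d6

Ligand charges: pyridine is neutral. With an overall charge of +3 the iridium centre must be in the +3 oxidation state.
Group 9 minus oxidation state 3 gives a d⁶ configuration.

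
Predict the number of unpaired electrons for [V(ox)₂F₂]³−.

2 unpaired electrons

Summing ligand charges against the −3 overall charge gives an oxidation state of +3 for vanadium.
Vanadium is a group-5 element; V(III) is therefore d².
Counting donor atoms: 2×oxalate (bidentate) → 4 donors; 2×fluoride (monodentate) → 2 donors. Coordination number = 6.
In an octahedral field the d² configuration is t₂g²e_g⁰ (only one arrangement possible), giving 2 unpaired electrons.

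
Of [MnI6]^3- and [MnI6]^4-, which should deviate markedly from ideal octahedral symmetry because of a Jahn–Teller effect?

[MnI6]^3-: Ligand charges: each iodide is −1. With an overall charge of −3 the manganese centre must be in the +3 oxidation state. Group 7 minus oxidation state 3 gives a d⁴ configuration. Iodide is a weak-field ligand for a first-row metal, so the complex is high-spin. The t₂g³e_g¹ (high-spin) configuration has an unevenly filled e_g set; the Jahn–Teller theorem predicts a tetragonal distortion (typically axial elongation) to lift the degeneracy.
[MnI6]^4-: Summing ligand charges against the −4 overall charge gives an oxidation state of +2 for manganese. Group 7 minus oxidation state 2 gives a d⁵ configuration. Iodide is a weak-field ligand for a first-row metal, so the complex is high-spin. The d⁵ configuration leaves the e_g set evenly filled (or empty) — no strong Jahn–Teller driving force.

[MnI6]^3-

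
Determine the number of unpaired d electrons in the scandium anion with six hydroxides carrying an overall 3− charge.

0

Ligand charges: each hydroxide is −1. With an overall charge of −3 the scandium centre must be in the +3 oxidation state.
Group 3 minus oxidation state 3 gives a d⁰ configuration.
In an octahedral field the d⁰ configuration is t₂g⁰e_g⁰, giving 0 unpaired electrons.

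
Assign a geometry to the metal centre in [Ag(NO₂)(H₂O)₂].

trigonal planar

Ligand charges: each nitro (N-bound nitrite) is −1; water is neutral. With an overall charge of 0 the silver centre must be in the +1 oxidation state.
Silver is a group-11 element; Ag(I) is therefore d¹⁰.
Coordination number: 3.
Three ligands around a d¹⁰ centre minimise repulsion in a trigonal-planar arrangement.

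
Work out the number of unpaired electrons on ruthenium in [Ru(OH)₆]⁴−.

0

Ligand charges: each hydroxide is −1. With an overall charge of −4 the ruthenium centre must be in the +2 oxidation state.
Group 8 minus oxidation state 2 gives a d⁶ configuration.
The spin state decides the count: a 4d ion has a large Δₒ and is invariably low-spin.
An octahedral low-spin d⁶ ion is t₂g⁶e_g⁰, giving 0 unpaired electrons.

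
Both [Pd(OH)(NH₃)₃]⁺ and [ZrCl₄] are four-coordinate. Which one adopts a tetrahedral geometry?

[ZrCl₄]

For [Pd(OH)(NH₃)₃]⁺: Summing ligand charges against the +1 overall charge gives an oxidation state of +2 for palladium. Group 10 minus oxidation state 2 gives a d⁸ configuration. A 4d d⁸ ion has a large crystal-field splitting; square planar leaves the high-energy d_{x²−y²} orbital empty and maximises CFSE. → square planar.
For [ZrCl₄]: Summing ligand charges against the 0 overall charge gives an oxidation state of +4 for zirconium. Zr sits in group 4, so the d-electron count is 4 − 4 = 0. A d⁰ ion has no crystal-field stabilisation preference between square planar and tetrahedral, so four ligands adopt the sterically favoured tetrahedral geometry. → tetrahedral.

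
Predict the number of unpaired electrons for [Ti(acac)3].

1

Summing ligand charges against the 0 overall charge gives an oxidation state of +3 for titanium.
Group 4 minus oxidation state 3 gives a d¹ configuration.
Counting donor atoms: 3×acetylacetonate (bidentate) → 6 donors. Coordination number = 6.
In an octahedral field the d¹ configuration is t₂g¹e_g⁰ (only one arrangement possible), giving 1 unpaired electron.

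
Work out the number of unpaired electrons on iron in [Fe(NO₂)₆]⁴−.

Each nitro (N-bound nitrite) is −1; balancing the −4 overall charge requires Fe(II).
Iron is a group-8 element; Fe(II) is therefore d⁶.
The spin state decides the count: Nitro (N-bound nitrite) is a strong-field ligand (high in the spectrochemical series) for a first-row metal, so the complex is low-spin.
An octahedral low-spin d⁶ ion is t₂g⁶e_g⁰, giving 0 unpaired electrons.

0 unpaired electrons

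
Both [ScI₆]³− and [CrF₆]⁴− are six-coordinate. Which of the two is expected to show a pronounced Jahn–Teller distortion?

[ScI₆]³−: Ligand charges: each iodide is −1. With an overall charge of −3 the scandium centre must be in the +3 oxidation state. Sc sits in group 3, so the d-electron count is 3 − 3 = 0. The d⁰ configuration leaves the e_g set evenly filled (or empty) — no strong Jahn–Teller driving force.
[CrF₆]⁴−: Ligand charges: each fluoride is −1. With an overall charge of −4 the chromium centre must be in the +2 oxidation state. Chromium is a group-6 element; Cr(II) is therefore d⁴. Fluoride is a weak-field ligand for a first-row metal, so the complex is high-spin. The t₂g³e_g¹ (high-spin) configuration has an unevenly filled e_g set; the Jahn–Teller theorem predicts a tetragonal distortion (typically axial elongation) to lift the degeneracy.

[CrF₆]⁴−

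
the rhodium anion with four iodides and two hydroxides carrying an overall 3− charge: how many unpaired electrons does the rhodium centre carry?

0

Each iodide is −1; each hydroxide is −1; balancing the −3 overall charge requires Rh(III).
Group 9 minus oxidation state 3 gives a d⁶ configuration.
The spin state decides the count: a 4d ion has a large Δₒ and is invariably low-spin.
An octahedral low-spin d⁶ ion is t₂g⁶e_g⁰, giving 0 unpaired electrons.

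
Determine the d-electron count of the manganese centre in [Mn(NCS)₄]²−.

Each isothiocyanate is −1; balancing the −2 overall charge requires Mn(II).
Group 7 minus oxidation state 2 gives a d⁵ configuration.

d⁵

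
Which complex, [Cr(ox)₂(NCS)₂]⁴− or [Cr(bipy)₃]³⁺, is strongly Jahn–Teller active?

[Cr(ox)₂(NCS)₂]⁴−: Summing ligand charges against the −4 overall charge gives an oxidation state of +2 for chromium. Chromium is a group-6 element; Cr(II) is therefore d⁴. Isothiocyanate and oxalate are weak-field ligands for a first-row metal, so the complex is high-spin. The t₂g³e_g¹ (high-spin) configuration has an unevenly filled e_g set; the Jahn–Teller theorem predicts a tetragonal distortion (typically axial elongation) to lift the degeneracy.
[Cr(bipy)₃]³⁺: 2,2′-bipyridine is neutral; balancing the +3 overall charge requires Cr(III). Cr sits in group 6, so the d-electron count is 6 − 3 = 3. The d³ configuration leaves the e_g set evenly filled (or empty) — no strong Jahn–Teller driving force.

[Cr(ox)₂(NCS)₂]⁴−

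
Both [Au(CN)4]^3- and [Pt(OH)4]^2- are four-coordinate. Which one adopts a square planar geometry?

For [Au(CN)4]^3-: Ligand charges: each cyanide is −1. With an overall charge of −3 the gold centre must be in the +1 oxidation state. Au sits in group 11, so the d-electron count is 11 − 1 = 10. A d¹⁰ ion has no crystal-field stabilisation preference between square planar and tetrahedral, so four ligands adopt the sterically favoured tetrahedral geometry. → tetrahedral.
For [Pt(OH)4]^2-: Summing ligand charges against the −2 overall charge gives an oxidation state of +2 for platinum. Group 10 minus oxidation state 2 gives a d⁸ configuration. A 5d d⁸ ion has a large crystal-field splitting; square planar leaves the high-energy d_{x²−y²} orbital empty and maximises CFSE. → square planar.

[Pt(OH)4]^2-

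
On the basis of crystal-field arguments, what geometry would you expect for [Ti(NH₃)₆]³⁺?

Summing ligand charges against the +3 overall charge gives an oxidation state of +3 for titanium.
Group 4 minus oxidation state 3 gives a d¹ configuration.
Coordination number: 6.
Six donors around a single metal centre give an octahedral coordination sphere.

octahedral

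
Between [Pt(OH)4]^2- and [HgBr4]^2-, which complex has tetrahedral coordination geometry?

[HgBr4]^2-

For [Pt(OH)4]^2-: Summing ligand charges against the −2 overall charge gives an oxidation state of +2 for platinum. Pt sits in group 10, so the d-electron count is 10 − 2 = 8. A 5d d⁸ ion has a large crystal-field splitting; square planar leaves the high-energy d_{x²−y²} orbital empty and maximises CFSE. → square planar.
For [HgBr4]^2-: Summing ligand charges against the −2 overall charge gives an oxidation state of +2 for mercury. Hg sits in group 12, so the d-electron count is 12 − 2 = 10. A d¹⁰ ion has no crystal-field stabilisation preference between square planar and tetrahedral, so four ligands adopt the sterically favoured tetrahedral geometry. → tetrahedral.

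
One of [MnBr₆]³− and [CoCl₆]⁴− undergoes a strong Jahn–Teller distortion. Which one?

[MnBr₆]³−

[MnBr₆]³−: Ligand charges: each bromide is −1. With an overall charge of −3 the manganese centre must be in the +3 oxidation state. Mn sits in group 7, so the d-electron count is 7 − 3 = 4. Bromide is a weak-field ligand for a first-row metal, so the complex is high-spin. The t₂g³e_g¹ (high-spin) configuration has an unevenly filled e_g set; the Jahn–Teller theorem predicts a tetragonal distortion (typically axial elongation) to lift the degeneracy.
[CoCl₆]⁴−: Summing ligand charges against the −4 overall charge gives an oxidation state of +2 for cobalt. Co sits in group 9, so the d-electron count is 9 − 2 = 7. Chloride is a weak-field ligand for a first-row metal, so the complex is high-spin. The d⁷ configuration leaves the e_g set evenly filled (or empty) — no strong Jahn–Teller driving force.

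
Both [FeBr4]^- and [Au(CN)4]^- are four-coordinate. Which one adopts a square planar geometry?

For [FeBr4]^-: Ligand charges: each bromide is −1. With an overall charge of −1 the iron centre must be in the +3 oxidation state. Group 8 minus oxidation state 3 gives a d⁵ configuration. A high-spin d⁵ ion has zero CFSE in either geometry, so four ligands adopt the sterically favoured tetrahedral geometry. → tetrahedral.
For [Au(CN)4]^-: Ligand charges: each cyanide is −1. With an overall charge of −1 the gold centre must be in the +3 oxidation state. Group 11 minus oxidation state 3 gives a d⁸ configuration. A 5d d⁸ ion has a large crystal-field splitting; square planar leaves the high-energy d_{x²−y²} orbital empty and maximises CFSE. → square planar.

[Au(CN)4]^-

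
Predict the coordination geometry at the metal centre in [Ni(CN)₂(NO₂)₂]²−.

Each cyanide is −1; each nitro (N-bound nitrite) is −1; balancing the −2 overall charge requires Ni(II).
Nickel is a group-10 element; Ni(II) is therefore d⁸.
Coordination number: 4.
Cyanide and nitro (N-bound nitrite) are strong-field ligands (high in the spectrochemical series).
A 3d d⁸ ion with strong-field ligands gains enough CFSE to favour square planar over tetrahedral.

square planar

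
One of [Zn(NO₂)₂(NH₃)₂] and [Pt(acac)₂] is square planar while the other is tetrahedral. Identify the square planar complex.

For [Zn(NO₂)₂(NH₃)₂]: Ligand charges: each nitro (N-bound nitrite) is −1; ammonia is neutral. With an overall charge of 0 the zinc centre must be in the +2 oxidation state. Zinc is a group-12 element; Zn(II) is therefore d¹⁰. A d¹⁰ ion has no crystal-field stabilisation preference between square planar and tetrahedral, so four ligands adopt the sterically favoured tetrahedral geometry. → tetrahedral.
For [Pt(acac)₂]: Each acetylacetonate is −1; balancing the 0 overall charge requires Pt(II). Group 10 minus oxidation state 2 gives a d⁸ configuration. A 5d d⁸ ion has a large crystal-field splitting; square planar leaves the high-energy d_{x²−y²} orbital empty and maximises CFSE. → square planar.

[Pt(acac)₂]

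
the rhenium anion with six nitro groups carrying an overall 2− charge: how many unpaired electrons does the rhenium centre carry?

3

Ligand charges: each nitro (N-bound nitrite) is −1. With an overall charge of −2 the rhenium centre must be in the +4 oxidation state.
Re sits in group 7, so the d-electron count is 7 − 4 = 3.
In an octahedral field the d³ configuration is t₂g³e_g⁰ (only one arrangement possible), giving 3 unpaired electrons.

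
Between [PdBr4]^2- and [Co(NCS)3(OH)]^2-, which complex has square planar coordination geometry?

[PdBr4]^2-

For [PdBr4]^2-: Ligand charges: each bromide is −1. With an overall charge of −2 the palladium centre must be in the +2 oxidation state. Pd sits in group 10, so the d-electron count is 10 − 2 = 8. A 4d d⁸ ion has a large crystal-field splitting; square planar leaves the high-energy d_{x²−y²} orbital empty and maximises CFSE. → square planar.
For [Co(NCS)3(OH)]^2-: Summing ligand charges against the −2 overall charge gives an oxidation state of +2 for cobalt. Group 9 minus oxidation state 2 gives a d⁷ configuration. For a high-spin 3d d⁷ ion with weak-field ligands the small Δₜ gives little square-planar CFSE advantage, so four ligands adopt the sterically favoured tetrahedral geometry. → tetrahedral.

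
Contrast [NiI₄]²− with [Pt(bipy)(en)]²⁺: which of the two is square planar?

[Pt(bipy)(en)]²⁺

For [NiI₄]²−: Summing ligand charges against the −2 overall charge gives an oxidation state of +2 for nickel. Ni sits in group 10, so the d-electron count is 10 − 2 = 8. Iodide is a weak-field ligand. With weak-field ligands the CFSE gain from square planar is small, so a 3d d⁸ ion takes the sterically preferred tetrahedral geometry. → tetrahedral.
For [Pt(bipy)(en)]²⁺: Summing ligand charges against the +2 overall charge gives an oxidation state of +2 for platinum. Platinum is a group-10 element; Pt(II) is therefore d⁸. A 5d d⁸ ion has a large crystal-field splitting; square planar leaves the high-energy d_{x²−y²} orbital empty and maximises CFSE. → square planar.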